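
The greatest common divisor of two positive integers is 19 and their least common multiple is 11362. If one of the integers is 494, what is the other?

437

For two integers, gcd × lcm = product, so the other is (19 × 11362) / 494 = 215878 / 494 = 437.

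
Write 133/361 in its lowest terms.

7/19

133 = 7 × 19
361 = 19^2
gcd(133, 361) = 19.
Divide numerator and denominator by 19: 133/361 = 7/19.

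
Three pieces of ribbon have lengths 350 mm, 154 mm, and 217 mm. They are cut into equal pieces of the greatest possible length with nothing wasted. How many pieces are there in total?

103

Piece length = gcd(350, 154, 217).
350 = 2 × 5^2 × 7
154 = 2 × 7 × 11
217 = 7 × 31
gcd(350, 154, 217) = 7.
Total pieces = 350/7 + 154/7 + 217/7 = 50 + 22 + 31 = 103.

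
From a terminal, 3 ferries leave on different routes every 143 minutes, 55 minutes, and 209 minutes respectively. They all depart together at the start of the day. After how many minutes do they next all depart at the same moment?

We need the least common multiple of the intervals.
143 = 11 × 13
55 = 5 × 11
209 = 11 × 19
LCM(143, 55, 209) = 5 × 11 × 13 × 19 = 13585.

13585 minutes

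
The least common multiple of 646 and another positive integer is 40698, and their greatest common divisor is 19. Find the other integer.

gcd × lcm = product of the two integers, so the other integer is (19 × 40698) / 646 = 1197.

1197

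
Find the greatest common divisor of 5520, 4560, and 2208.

5520 = 2^4 × 3 × 5 × 23
4560 = 2^4 × 3 × 5 × 19
2208 = 2^5 × 3 × 23
gcd(5520, 4560, 2208) = 2^4 × 3 = 48.

48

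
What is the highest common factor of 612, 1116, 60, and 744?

12

612 = 2^2 × 3^2 × 17
1116 = 2^2 × 3^2 × 31
60 = 2^2 × 3 × 5
744 = 2^3 × 3 × 31
gcd(612, 1116, 60, 744) = 2^2 × 3 = 12.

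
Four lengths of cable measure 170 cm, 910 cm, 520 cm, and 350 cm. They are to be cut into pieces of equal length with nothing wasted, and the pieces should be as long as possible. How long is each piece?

Each piece length must divide every original length, so the longest possible is gcd(170, 910, 520, 350).
170 = 2 × 5 × 17
910 = 2 × 5 × 7 × 13
520 = 2^3 × 5 × 13
350 = 2 × 5^2 × 7
gcd(170, 910, 520, 350) = 2 × 5 = 10.

10 cm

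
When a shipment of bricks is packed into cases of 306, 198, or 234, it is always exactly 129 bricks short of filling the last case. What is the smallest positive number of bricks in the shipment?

43629

Being 129 short of a full case of size k means N ≡ −129 (mod k), i.e. N + 129 is a multiple of each size.
306 = 2 × 3^2 × 17
198 = 2 × 3^2 × 11
234 = 2 × 3^2 × 13
LCM(306, 198, 234) = 2 × 3^2 × 11 × 13 × 17 = 43758.
Smallest positive N is 43758 − 129 = 43629.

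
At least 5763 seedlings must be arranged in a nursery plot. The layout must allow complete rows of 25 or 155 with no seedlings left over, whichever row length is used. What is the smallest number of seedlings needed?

6200

The number of seedlings must be a common multiple of 25 and 155, so a multiple of their LCM.
25 = 5^2
155 = 5 × 31
LCM(25, 155) = 5^2 × 31 = 775.
Smallest multiple of 775 that is ≥ 5763: ⌈5763/775⌉ × 775 = 8 × 775 = 6200.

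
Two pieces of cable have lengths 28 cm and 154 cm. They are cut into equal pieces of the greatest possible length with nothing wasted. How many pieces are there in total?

13

Piece length = gcd(28, 154).
28 = 2^2 × 7
154 = 2 × 7 × 11
gcd(28, 154) = 2 × 7 = 14.
Total pieces = 28/14 + 154/14 = 2 + 11 = 13.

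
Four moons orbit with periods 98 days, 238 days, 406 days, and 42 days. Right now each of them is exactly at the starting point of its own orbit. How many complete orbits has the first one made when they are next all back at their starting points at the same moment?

All finish a whole number of cycles simultaneously at t = LCM of the periods.
98 = 2 × 7^2
238 = 2 × 7 × 17
406 = 2 × 7 × 29
42 = 2 × 3 × 7
LCM(98, 238, 406, 42) = 2 × 3 × 7^2 × 17 × 29 = 144942.
Orbits for period 98: 144942 / 98 = 1479.

1479 orbits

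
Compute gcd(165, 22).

11

165 = 3 × 5 × 11
22 = 2 × 11
gcd(165, 22) = 11.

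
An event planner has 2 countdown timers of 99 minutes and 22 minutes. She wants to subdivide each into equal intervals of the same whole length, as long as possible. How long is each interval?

The interval must divide each timer length; the longest such is the gcd.
99 = 3^2 × 11
22 = 2 × 11
gcd(99, 22) = 11.

11 minutes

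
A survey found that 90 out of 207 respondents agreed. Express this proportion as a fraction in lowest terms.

10/23

90 = 2 × 3^2 × 5
207 = 3^2 × 23
gcd(90, 207) = 3^2 = 9.
Divide numerator and denominator by 9: 90/207 = 10/23.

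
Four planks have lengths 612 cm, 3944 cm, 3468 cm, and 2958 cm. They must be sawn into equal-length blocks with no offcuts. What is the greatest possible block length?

34 cm

The block length must divide every plank, so the greatest is gcd(612, 3944, 3468, 2958).
612 = 2^2 × 3^2 × 17
3944 = 2^3 × 17 × 29
3468 = 2^2 × 3 × 17^2
2958 = 2 × 3 × 17 × 29
gcd(612, 3944, 3468, 2958) = 2 × 17 = 34.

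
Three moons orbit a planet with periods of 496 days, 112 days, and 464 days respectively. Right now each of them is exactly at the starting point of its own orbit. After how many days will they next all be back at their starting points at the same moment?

The first simultaneous occurrence is after LCM of the individual periods.
496 = 2^4 × 31
112 = 2^4 × 7
464 = 2^4 × 29
LCM(496, 112, 464) = 2^4 × 7 × 29 × 31 = 100688.

100688 days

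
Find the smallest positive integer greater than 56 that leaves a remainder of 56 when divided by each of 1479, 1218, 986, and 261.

N − 56 must be a common multiple of 1479, 1218, 986, and 261.
1479 = 3 × 17 × 29
1218 = 2 × 3 × 7 × 29
986 = 2 × 17 × 29
261 = 3^2 × 29
LCM(1479, 1218, 986, 261) = 2 × 3^2 × 7 × 17 × 29 = 62118.
Smallest N > 56 is LCM + 56 = 62118 + 56 = 62174.

62174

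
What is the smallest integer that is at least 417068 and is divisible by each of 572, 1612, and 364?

The integer must be a common multiple of 572, 1612, and 364, so a multiple of their LCM.
572 = 2^2 × 11 × 13
1612 = 2^2 × 13 × 31
364 = 2^2 × 7 × 13
LCM(572, 1612, 364) = 2^2 × 7 × 11 × 13 × 31 = 124124.
Smallest multiple of 124124 that is ≥ 417068: ⌈417068/124124⌉ × 124124 = 4 × 124124 = 496496.

496496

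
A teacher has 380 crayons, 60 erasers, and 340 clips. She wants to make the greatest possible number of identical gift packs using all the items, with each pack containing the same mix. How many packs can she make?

20 packs

The pack count must divide each quantity, so the greatest is gcd(380, 60, 340).
380 = 2^2 × 5 × 19
60 = 2^2 × 3 × 5
340 = 2^2 × 5 × 17
gcd(380, 60, 340) = 2^2 × 5 = 20.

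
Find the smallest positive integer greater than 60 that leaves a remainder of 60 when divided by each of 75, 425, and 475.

24285

N − 60 must be a common multiple of 75, 425, and 475.
75 = 3 × 5^2
425 = 5^2 × 17
475 = 5^2 × 19
LCM(75, 425, 475) = 3 × 5^2 × 17 × 19 = 24225.
Smallest N > 60 is LCM + 60 = 24225 + 60 = 24285.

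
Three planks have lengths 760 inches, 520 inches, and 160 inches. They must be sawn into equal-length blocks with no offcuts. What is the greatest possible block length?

The block length must divide every plank, so the greatest is gcd(760, 520, 160).
760 = 2^3 × 5 × 19
520 = 2^3 × 5 × 13
160 = 2^5 × 5
gcd(760, 520, 160) = 2^3 × 5 = 40.

40 inches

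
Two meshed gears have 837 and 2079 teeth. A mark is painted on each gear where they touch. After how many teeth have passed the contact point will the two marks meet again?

They coincide at every common multiple of the periods; the first is the LCM.
837 = 3^3 × 31
2079 = 3^3 × 7 × 11
LCM(837, 2079) = 3^3 × 7 × 11 × 31 = 64449.

64449 teeth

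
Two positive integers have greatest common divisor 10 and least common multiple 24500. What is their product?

245000

For any two positive integers, gcd × lcm = product = 10 × 24500 = 245000.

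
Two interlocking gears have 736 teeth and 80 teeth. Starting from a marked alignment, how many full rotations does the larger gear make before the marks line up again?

The first common completion time is the LCM of the periods.
736 = 2^5 × 23
80 = 2^4 × 5
LCM(736, 80) = 2^5 × 5 × 23 = 3680.
Rotations for period 736: 3680 / 736 = 5.

5 rotations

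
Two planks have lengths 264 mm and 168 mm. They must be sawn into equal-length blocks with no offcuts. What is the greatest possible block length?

By the Euclidean algorithm:
264 = 1 × 168 + 96
168 = 1 × 96 + 72
96 = 1 × 72 + 24
72 = 3 × 24 + 0
gcd(264, 168) = 24.

24 mm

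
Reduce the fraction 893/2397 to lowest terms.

893 = 19 × 47
2397 = 3 × 17 × 47
gcd(893, 2397) = 47.
Divide numerator and denominator by 47: 893/2397 = 19/51.

19/51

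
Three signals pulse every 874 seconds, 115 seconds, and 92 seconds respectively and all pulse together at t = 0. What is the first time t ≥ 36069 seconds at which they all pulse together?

43700 seconds

Joint pulses occur at multiples of LCM(874, 115, 92).
874 = 2 × 19 × 23
115 = 5 × 23
92 = 2^2 × 23
LCM(874, 115, 92) = 2^2 × 5 × 19 × 23 = 8740.
Smallest multiple of 8740 that is ≥ 36069: ⌈36069/8740⌉ × 8740 = 5 × 8740 = 43700.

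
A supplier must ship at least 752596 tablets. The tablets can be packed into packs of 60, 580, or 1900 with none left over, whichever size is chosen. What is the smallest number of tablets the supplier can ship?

826500

The number of tablets must be a common multiple of 60, 580, and 1900, so a multiple of their LCM.
60 = 2^2 × 3 × 5
580 = 2^2 × 5 × 29
1900 = 2^2 × 5^2 × 19
LCM(60, 580, 1900) = 2^2 × 3 × 5^2 × 19 × 29 = 165300.
Smallest multiple of 165300 that is ≥ 752596: ⌈752596/165300⌉ × 165300 = 5 × 165300 = 826500.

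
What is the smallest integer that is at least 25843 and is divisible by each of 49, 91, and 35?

The integer must be a common multiple of 49, 91, and 35, so a multiple of their LCM.
49 = 7^2
91 = 7 × 13
35 = 5 × 7
LCM(49, 91, 35) = 5 × 7^2 × 13 = 3185.
Smallest multiple of 3185 that is ≥ 25843: ⌈25843/3185⌉ × 3185 = 9 × 3185 = 28665.

28665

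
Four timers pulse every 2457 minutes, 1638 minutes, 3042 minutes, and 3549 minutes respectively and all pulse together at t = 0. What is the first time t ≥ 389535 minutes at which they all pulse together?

447174 minutes

Joint pulses occur at multiples of LCM(2457, 1638, 3042, 3549).
2457 = 3^3 × 7 × 13
1638 = 2 × 3^2 × 7 × 13
3042 = 2 × 3^2 × 13^2
3549 = 3 × 7 × 13^2
LCM(2457, 1638, 3042, 3549) = 2 × 3^3 × 7 × 13^2 = 63882.
Smallest multiple of 63882 that is ≥ 389535: ⌈389535/63882⌉ × 63882 = 7 × 63882 = 447174.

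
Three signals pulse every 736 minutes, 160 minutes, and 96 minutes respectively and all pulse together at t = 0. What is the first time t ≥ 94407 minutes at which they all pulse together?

Joint pulses occur at multiples of LCM(736, 160, 96).
736 = 2^5 × 23
160 = 2^5 × 5
96 = 2^5 × 3
LCM(736, 160, 96) = 2^5 × 3 × 5 × 23 = 11040.
Smallest multiple of 11040 that is ≥ 94407: ⌈94407/11040⌉ × 11040 = 9 × 11040 = 99360.

99360 minutes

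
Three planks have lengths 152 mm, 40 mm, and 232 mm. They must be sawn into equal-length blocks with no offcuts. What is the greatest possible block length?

This is the greatest common divisor of 152, 40, and 232.
152 = 2^3 × 19
40 = 2^3 × 5
232 = 2^3 × 29
gcd(152, 40, 232) = 2^3 = 8.

8 mm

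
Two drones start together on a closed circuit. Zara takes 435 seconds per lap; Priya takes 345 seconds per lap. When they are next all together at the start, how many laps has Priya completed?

They are all back at their starting positions together after one LCM of the periods.
435 = 3 × 5 × 29
345 = 3 × 5 × 23
LCM(435, 345) = 3 × 5 × 23 × 29 = 10005.
Laps for period 345: 10005 / 345 = 29.

29 laps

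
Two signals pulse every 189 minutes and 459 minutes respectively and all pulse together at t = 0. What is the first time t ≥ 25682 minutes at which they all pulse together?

25704 minutes

Joint pulses occur at multiples of LCM(189, 459).
189 = 3^3 × 7
459 = 3^3 × 17
LCM(189, 459) = 3^3 × 7 × 17 = 3213.
Smallest multiple of 3213 that is ≥ 25682: ⌈25682/3213⌉ × 3213 = 8 × 3213 = 25704.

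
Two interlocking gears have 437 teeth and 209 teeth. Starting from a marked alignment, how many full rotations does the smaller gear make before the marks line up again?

They are all back at their starting positions together after one LCM of the periods.
437 = 19 × 23
209 = 11 × 19
LCM(437, 209) = 11 × 19 × 23 = 4807.
Rotations for period 209: 4807 / 209 = 23.

23 rotations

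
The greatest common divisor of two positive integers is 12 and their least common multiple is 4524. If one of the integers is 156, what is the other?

348

For two integers, gcd × lcm = product, so the other is (12 × 4524) / 156 = 54288 / 156 = 348.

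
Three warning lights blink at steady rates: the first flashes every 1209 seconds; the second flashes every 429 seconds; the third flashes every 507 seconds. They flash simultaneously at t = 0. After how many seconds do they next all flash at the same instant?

172887 seconds

We need the least common multiple of the intervals.
1209 = 3 × 13 × 31
429 = 3 × 11 × 13
507 = 3 × 13^2
LCM(1209, 429, 507) = 3 × 11 × 13^2 × 31 = 172887.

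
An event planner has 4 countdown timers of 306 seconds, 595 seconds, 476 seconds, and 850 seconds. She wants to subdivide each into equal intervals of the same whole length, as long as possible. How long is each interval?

17 seconds

The interval must divide each timer length; the longest such is the gcd.
306 = 2 × 3^2 × 17
595 = 5 × 7 × 17
476 = 2^2 × 7 × 17
850 = 2 × 5^2 × 17
gcd(306, 595, 476, 850) = 17.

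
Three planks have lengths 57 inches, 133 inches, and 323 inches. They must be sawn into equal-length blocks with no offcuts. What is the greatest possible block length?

19 inches

This is the greatest common divisor of 57, 133, and 323.
57 = 3 × 19
133 = 7 × 19
323 = 17 × 19
gcd(57, 133, 323) = 19.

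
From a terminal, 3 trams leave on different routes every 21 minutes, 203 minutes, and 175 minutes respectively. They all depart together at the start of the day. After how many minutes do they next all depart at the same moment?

They coincide at every common multiple of the periods; the first is the LCM.
21 = 3 × 7
203 = 7 × 29
175 = 5^2 × 7
LCM(21, 203, 175) = 3 × 5^2 × 7 × 29 = 15225.

15225 minutes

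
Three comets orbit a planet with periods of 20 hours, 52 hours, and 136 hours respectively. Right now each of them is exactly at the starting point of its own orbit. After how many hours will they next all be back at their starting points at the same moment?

We need the least common multiple of the intervals.
20 = 2^2 × 5
52 = 2^2 × 13
136 = 2^3 × 17
LCM(20, 52, 136) = 2^3 × 5 × 13 × 17 = 8840.

8840 hours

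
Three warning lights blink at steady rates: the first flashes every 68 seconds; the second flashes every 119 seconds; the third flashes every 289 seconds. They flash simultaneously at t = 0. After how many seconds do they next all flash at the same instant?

8092 seconds

The first simultaneous occurrence is after LCM of the individual periods.
68 = 2^2 × 17
119 = 7 × 17
289 = 17^2
LCM(68, 119, 289) = 2^2 × 7 × 17^2 = 8092.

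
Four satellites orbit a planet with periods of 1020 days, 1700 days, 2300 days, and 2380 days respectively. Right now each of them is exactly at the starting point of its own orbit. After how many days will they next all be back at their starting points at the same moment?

821100 days

They coincide at every common multiple of the periods; the first is the LCM.
1020 = 2^2 × 3 × 5 × 17
1700 = 2^2 × 5^2 × 17
2300 = 2^2 × 5^2 × 23
2380 = 2^2 × 5 × 7 × 17
LCM(1020, 1700, 2300, 2380) = 2^2 × 3 × 5^2 × 7 × 17 × 23 = 821100.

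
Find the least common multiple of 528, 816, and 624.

116688

528 = 2^4 × 3 × 11
816 = 2^4 × 3 × 17
624 = 2^4 × 3 × 13
LCM(528, 816, 624) = 2^4 × 3 × 11 × 13 × 17 = 116688.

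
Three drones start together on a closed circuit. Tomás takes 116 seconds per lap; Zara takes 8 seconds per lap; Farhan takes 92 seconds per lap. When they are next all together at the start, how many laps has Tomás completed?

46 laps

They are all back at their starting positions together after one LCM of the periods.
116 = 2^2 × 29
8 = 2^3
92 = 2^2 × 23
LCM(116, 8, 92) = 2^3 × 23 × 29 = 5336.
Laps for period 116: 5336 / 116 = 46.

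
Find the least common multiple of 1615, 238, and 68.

1615 = 5 × 17 × 19
238 = 2 × 7 × 17
68 = 2^2 × 17
LCM(1615, 238, 68) = 2^2 × 5 × 7 × 17 × 19 = 45220.

45220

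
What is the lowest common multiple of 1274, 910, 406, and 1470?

1274 = 2 × 7^2 × 13
910 = 2 × 5 × 7 × 13
406 = 2 × 7 × 29
1470 = 2 × 3 × 5 × 7^2
LCM(1274, 910, 406, 1470) = 2 × 3 × 5 × 7^2 × 13 × 29 = 554190.

554190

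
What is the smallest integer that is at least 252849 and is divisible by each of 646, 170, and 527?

The integer must be a common multiple of 646, 170, and 527, so a multiple of their LCM.
646 = 2 × 17 × 19
170 = 2 × 5 × 17
527 = 17 × 31
LCM(646, 170, 527) = 2 × 5 × 17 × 19 × 31 = 100130.
Smallest multiple of 100130 that is ≥ 252849: ⌈252849/100130⌉ × 100130 = 3 × 100130 = 300390.

300390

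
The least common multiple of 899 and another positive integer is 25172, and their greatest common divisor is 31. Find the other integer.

gcd × lcm = product of the two integers, so the other integer is (31 × 25172) / 899 = 868.

868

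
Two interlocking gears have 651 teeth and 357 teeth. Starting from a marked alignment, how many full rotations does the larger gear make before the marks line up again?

All finish a whole number of cycles simultaneously at t = LCM of the periods.
651 = 3 × 7 × 31
357 = 3 × 7 × 17
LCM(651, 357) = 3 × 7 × 17 × 31 = 11067.
Rotations for period 651: 11067 / 651 = 17.

17 rotations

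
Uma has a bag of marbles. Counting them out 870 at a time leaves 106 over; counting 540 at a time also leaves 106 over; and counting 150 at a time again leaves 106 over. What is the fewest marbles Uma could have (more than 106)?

78406

N − 106 must be a common multiple of 870, 540, and 150.
870 = 2 × 3 × 5 × 29
540 = 2^2 × 3^3 × 5
150 = 2 × 3 × 5^2
LCM(870, 540, 150) = 2^2 × 3^3 × 5^2 × 29 = 78300.
Smallest N > 106 is LCM + 106 = 78300 + 106 = 78406.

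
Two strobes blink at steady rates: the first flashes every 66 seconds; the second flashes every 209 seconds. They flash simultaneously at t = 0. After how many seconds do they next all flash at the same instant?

1254 seconds

We need the least common multiple of the intervals.
66 = 2 × 3 × 11
209 = 11 × 19
LCM(66, 209) = 2 × 3 × 11 × 19 = 1254.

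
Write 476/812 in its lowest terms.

476 = 2^2 × 7 × 17
812 = 2^2 × 7 × 29
gcd(476, 812) = 2^2 × 7 = 28.
Divide numerator and denominator by 28: 476/812 = 17/29.

17/29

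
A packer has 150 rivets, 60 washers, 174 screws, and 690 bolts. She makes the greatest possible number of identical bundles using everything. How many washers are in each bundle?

10

Number of bundles = gcd(150, 60, 174, 690).
150 = 2 × 3 × 5^2
60 = 2^2 × 3 × 5
174 = 2 × 3 × 29
690 = 2 × 3 × 5 × 23
gcd(150, 60, 174, 690) = 2 × 3 = 6.
washers per bundle = 60 / 6 = 10.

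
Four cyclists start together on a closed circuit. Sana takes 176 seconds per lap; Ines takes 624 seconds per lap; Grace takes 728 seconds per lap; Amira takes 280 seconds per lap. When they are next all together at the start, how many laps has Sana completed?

1365 laps

They are all back at their starting positions together after one LCM of the periods.
176 = 2^4 × 11
624 = 2^4 × 3 × 13
728 = 2^3 × 7 × 13
280 = 2^3 × 5 × 7
LCM(176, 624, 728, 280) = 2^4 × 3 × 5 × 7 × 11 × 13 = 240240.
Laps for period 176: 240240 / 176 = 1365.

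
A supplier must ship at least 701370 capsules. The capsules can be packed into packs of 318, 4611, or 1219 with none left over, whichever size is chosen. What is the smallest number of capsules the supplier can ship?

The number of capsules must be a common multiple of 318, 4611, and 1219, so a multiple of their LCM.
318 = 2 × 3 × 53
4611 = 3 × 29 × 53
1219 = 23 × 53
LCM(318, 4611, 1219) = 2 × 3 × 23 × 29 × 53 = 212106.
Smallest multiple of 212106 that is ≥ 701370: ⌈701370/212106⌉ × 212106 = 4 × 212106 = 848424.

848424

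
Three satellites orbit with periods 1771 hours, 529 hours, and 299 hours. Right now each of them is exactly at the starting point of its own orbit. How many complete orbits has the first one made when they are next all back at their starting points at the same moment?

299 orbits

The first common completion time is the LCM of the periods.
1771 = 7 × 11 × 23
529 = 23^2
299 = 13 × 23
LCM(1771, 529, 299) = 7 × 11 × 13 × 23^2 = 529529.
Orbits for period 1771: 529529 / 1771 = 299.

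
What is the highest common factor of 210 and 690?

210 = 2 × 3 × 5 × 7
690 = 2 × 3 × 5 × 23
gcd(210, 690) = 2 × 3 × 5 = 30.

30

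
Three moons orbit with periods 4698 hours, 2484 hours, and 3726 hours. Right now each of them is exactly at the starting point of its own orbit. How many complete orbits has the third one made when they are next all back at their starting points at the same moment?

58 orbits

The first common completion time is the LCM of the periods.
4698 = 2 × 3^4 × 29
2484 = 2^2 × 3^3 × 23
3726 = 2 × 3^4 × 23
LCM(4698, 2484, 3726) = 2^2 × 3^4 × 23 × 29 = 216108.
Orbits for period 3726: 216108 / 3726 = 58.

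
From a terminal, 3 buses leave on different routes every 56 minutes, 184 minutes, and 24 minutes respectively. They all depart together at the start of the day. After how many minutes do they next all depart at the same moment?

3864 minutes

We need the least common multiple of the intervals.
56 = 2^3 × 7
184 = 2^3 × 23
24 = 2^3 × 3
LCM(56, 184, 24) = 2^3 × 3 × 7 × 23 = 3864.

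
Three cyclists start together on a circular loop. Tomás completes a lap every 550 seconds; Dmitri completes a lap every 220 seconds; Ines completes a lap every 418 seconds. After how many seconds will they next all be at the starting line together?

The first simultaneous occurrence is after LCM of the individual periods.
550 = 2 × 5^2 × 11
220 = 2^2 × 5 × 11
418 = 2 × 11 × 19
LCM(550, 220, 418) = 2^2 × 5^2 × 11 × 19 = 20900.

20900 seconds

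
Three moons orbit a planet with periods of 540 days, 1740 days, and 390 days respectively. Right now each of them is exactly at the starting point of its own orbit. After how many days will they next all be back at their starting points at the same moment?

The first simultaneous occurrence is after LCM of the individual periods.
540 = 2^2 × 3^3 × 5
1740 = 2^2 × 3 × 5 × 29
390 = 2 × 3 × 5 × 13
LCM(540, 1740, 390) = 2^2 × 3^3 × 5 × 13 × 29 = 203580.

203580 days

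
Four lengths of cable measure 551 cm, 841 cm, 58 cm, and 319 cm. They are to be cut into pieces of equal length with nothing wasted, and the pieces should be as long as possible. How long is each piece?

29 cm

Each piece length must divide every original length, so the longest possible is gcd(551, 841, 58, 319).
551 = 19 × 29
841 = 29^2
58 = 2 × 29
319 = 11 × 29
gcd(551, 841, 58, 319) = 29.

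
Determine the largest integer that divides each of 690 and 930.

690 = 2 × 3 × 5 × 23
930 = 2 × 3 × 5 × 31
gcd(690, 930) = 2 × 3 × 5 = 30.

30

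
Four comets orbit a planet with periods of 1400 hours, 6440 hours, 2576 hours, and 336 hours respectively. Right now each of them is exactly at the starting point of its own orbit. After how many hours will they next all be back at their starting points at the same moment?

193200 hours

They coincide at every common multiple of the periods; the first is the LCM.
1400 = 2^3 × 5^2 × 7
6440 = 2^3 × 5 × 7 × 23
2576 = 2^4 × 7 × 23
336 = 2^4 × 3 × 7
LCM(1400, 6440, 2576, 336) = 2^4 × 3 × 5^2 × 7 × 23 = 193200.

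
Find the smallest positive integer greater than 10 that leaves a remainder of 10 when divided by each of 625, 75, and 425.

31885

N − 10 must be a common multiple of 625, 75, and 425.
625 = 5^4
75 = 3 × 5^2
425 = 5^2 × 17
LCM(625, 75, 425) = 3 × 5^4 × 17 = 31875.
Smallest N > 10 is LCM + 10 = 31875 + 10 = 31885.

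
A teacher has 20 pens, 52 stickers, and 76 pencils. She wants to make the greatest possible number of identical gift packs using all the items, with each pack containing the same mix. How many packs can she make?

The pack count must divide each quantity, so the greatest is gcd(20, 52, 76).
20 = 2^2 × 5
52 = 2^2 × 13
76 = 2^2 × 19
gcd(20, 52, 76) = 2^2 = 4.

4 packs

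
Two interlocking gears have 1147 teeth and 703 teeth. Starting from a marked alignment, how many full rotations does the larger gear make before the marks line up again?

19 rotations

All finish a whole number of cycles simultaneously at t = LCM of the periods.
1147 = 31 × 37
703 = 19 × 37
LCM(1147, 703) = 19 × 31 × 37 = 21793.
Rotations for period 1147: 21793 / 1147 = 19.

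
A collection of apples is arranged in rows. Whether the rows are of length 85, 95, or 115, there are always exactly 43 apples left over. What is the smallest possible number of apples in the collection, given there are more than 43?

37188

N − 43 must be a common multiple of 85, 95, and 115.
85 = 5 × 17
95 = 5 × 19
115 = 5 × 23
LCM(85, 95, 115) = 5 × 17 × 19 × 23 = 37145.
Smallest N > 43 is LCM + 43 = 37145 + 43 = 37188.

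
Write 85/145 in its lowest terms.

85 = 5 × 17
145 = 5 × 29
gcd(85, 145) = 5.
Divide numerator and denominator by 5: 85/145 = 17/29.

17/29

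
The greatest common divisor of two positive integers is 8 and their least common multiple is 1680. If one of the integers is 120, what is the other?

112

For two integers, gcd × lcm = product, so the other is (8 × 1680) / 120 = 13440 / 120 = 112.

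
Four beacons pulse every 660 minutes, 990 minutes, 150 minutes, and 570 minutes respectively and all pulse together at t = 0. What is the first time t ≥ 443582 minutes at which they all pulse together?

Joint pulses occur at multiples of LCM(660, 990, 150, 570).
660 = 2^2 × 3 × 5 × 11
990 = 2 × 3^2 × 5 × 11
150 = 2 × 3 × 5^2
570 = 2 × 3 × 5 × 19
LCM(660, 990, 150, 570) = 2^2 × 3^2 × 5^2 × 11 × 19 = 188100.
Smallest multiple of 188100 that is ≥ 443582: ⌈443582/188100⌉ × 188100 = 3 × 188100 = 564300.

564300 minutes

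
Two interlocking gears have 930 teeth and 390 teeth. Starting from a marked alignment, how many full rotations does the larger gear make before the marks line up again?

13 rotations

The first common completion time is the LCM of the periods.
930 = 2 × 3 × 5 × 31
390 = 2 × 3 × 5 × 13
LCM(930, 390) = 2 × 3 × 5 × 13 × 31 = 12090.
Rotations for period 930: 12090 / 930 = 13.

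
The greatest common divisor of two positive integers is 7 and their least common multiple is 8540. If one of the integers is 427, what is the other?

140

For two integers, gcd × lcm = product, so the other is (7 × 8540) / 427 = 59780 / 427 = 140.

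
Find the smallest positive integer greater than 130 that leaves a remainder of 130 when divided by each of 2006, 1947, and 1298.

N − 130 must be a common multiple of 2006, 1947, and 1298.
2006 = 2 × 17 × 59
1947 = 3 × 11 × 59
1298 = 2 × 11 × 59
LCM(2006, 1947, 1298) = 2 × 3 × 11 × 17 × 59 = 66198.
Smallest N > 130 is LCM + 130 = 66198 + 130 = 66328.

66328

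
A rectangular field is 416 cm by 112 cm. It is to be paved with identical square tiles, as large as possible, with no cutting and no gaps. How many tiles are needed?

182

Tile side = gcd(416, 112).
416 = 2^5 × 13
112 = 2^4 × 7
gcd(416, 112) = 2^4 = 16.
Tiles: (416/16) × (112/16) = 26 × 7 = 182.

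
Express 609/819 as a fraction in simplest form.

29/39

609 = 3 × 7 × 29
819 = 3^2 × 7 × 13
gcd(609, 819) = 3 × 7 = 21.
Divide numerator and denominator by 21: 609/819 = 29/39.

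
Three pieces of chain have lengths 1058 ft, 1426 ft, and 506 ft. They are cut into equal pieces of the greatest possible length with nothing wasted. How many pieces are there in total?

Piece length = gcd(1058, 1426, 506).
1058 = 2 × 23^2
1426 = 2 × 23 × 31
506 = 2 × 11 × 23
gcd(1058, 1426, 506) = 2 × 23 = 46.
Total pieces = 1058/46 + 1426/46 + 506/46 = 23 + 31 + 11 = 65.

65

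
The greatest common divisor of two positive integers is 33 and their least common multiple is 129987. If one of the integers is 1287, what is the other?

For two integers, gcd × lcm = product, so the other is (33 × 129987) / 1287 = 4289571 / 1287 = 3333.

3333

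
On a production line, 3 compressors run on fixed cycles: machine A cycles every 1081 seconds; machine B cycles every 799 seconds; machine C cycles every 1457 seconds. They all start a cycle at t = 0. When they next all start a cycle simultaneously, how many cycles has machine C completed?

391 cycles

They are all back at their starting positions together after one LCM of the periods.
1081 = 23 × 47
799 = 17 × 47
1457 = 31 × 47
LCM(1081, 799, 1457) = 17 × 23 × 31 × 47 = 569687.
Cycles for period 1457: 569687 / 1457 = 391.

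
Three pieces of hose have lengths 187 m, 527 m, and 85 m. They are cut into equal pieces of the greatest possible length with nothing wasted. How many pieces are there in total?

47

Piece length = gcd(187, 527, 85).
187 = 11 × 17
527 = 17 × 31
85 = 5 × 17
gcd(187, 527, 85) = 17.
Total pieces = 187/17 + 527/17 + 85/17 = 11 + 31 + 5 = 47.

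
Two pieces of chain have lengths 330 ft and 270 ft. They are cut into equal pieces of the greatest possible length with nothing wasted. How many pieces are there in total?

20

Piece length = gcd(330, 270).
330 = 2 × 3 × 5 × 11
270 = 2 × 3^3 × 5
gcd(330, 270) = 2 × 3 × 5 = 30.
Total pieces = 330/30 + 270/30 = 11 + 9 = 20.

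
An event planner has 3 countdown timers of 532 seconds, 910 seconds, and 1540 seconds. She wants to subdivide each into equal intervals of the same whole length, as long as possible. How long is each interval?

The interval must divide each timer length; the longest such is the gcd.
532 = 2^2 × 7 × 19
910 = 2 × 5 × 7 × 13
1540 = 2^2 × 5 × 7 × 11
gcd(532, 910, 1540) = 2 × 7 = 14.

14 seconds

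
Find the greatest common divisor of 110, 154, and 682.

22

110 = 2 × 5 × 11
154 = 2 × 7 × 11
682 = 2 × 11 × 31
gcd(110, 154, 682) = 2 × 11 = 22.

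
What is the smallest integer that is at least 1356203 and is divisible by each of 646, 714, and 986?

1573656

The integer must be a common multiple of 646, 714, and 986, so a multiple of their LCM.
646 = 2 × 17 × 19
714 = 2 × 3 × 7 × 17
986 = 2 × 17 × 29
LCM(646, 714, 986) = 2 × 3 × 7 × 17 × 19 × 29 = 393414.
Smallest multiple of 393414 that is ≥ 1356203: ⌈1356203/393414⌉ × 393414 = 4 × 393414 = 1573656.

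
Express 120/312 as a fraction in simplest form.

120 = 2^3 × 3 × 5
312 = 2^3 × 3 × 13
gcd(120, 312) = 2^3 × 3 = 24.
Divide numerator and denominator by 24: 120/312 = 5/13.

5/13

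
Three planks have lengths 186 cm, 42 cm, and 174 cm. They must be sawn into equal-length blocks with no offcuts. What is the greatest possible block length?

6 cm

The block length must divide every plank, so the greatest is gcd(186, 42, 174).
186 = 2 × 3 × 31
42 = 2 × 3 × 7
174 = 2 × 3 × 29
gcd(186, 42, 174) = 2 × 3 = 6.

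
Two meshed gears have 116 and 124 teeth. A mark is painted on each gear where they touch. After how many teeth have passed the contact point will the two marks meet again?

3596 teeth

The first simultaneous occurrence is after LCM of the individual periods.
116 = 2^2 × 29
124 = 2^2 × 31
LCM(116, 124) = 2^2 × 29 × 31 = 3596.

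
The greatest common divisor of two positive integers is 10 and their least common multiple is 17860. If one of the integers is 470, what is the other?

For two integers, gcd × lcm = product, so the other is (10 × 17860) / 470 = 178600 / 470 = 380.

380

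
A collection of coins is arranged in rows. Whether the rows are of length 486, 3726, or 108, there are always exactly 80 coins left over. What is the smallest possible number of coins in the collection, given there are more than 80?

N − 80 must be a common multiple of 486, 3726, and 108.
486 = 2 × 3^5
3726 = 2 × 3^4 × 23
108 = 2^2 × 3^3
LCM(486, 3726, 108) = 2^2 × 3^5 × 23 = 22356.
Smallest N > 80 is LCM + 80 = 22356 + 80 = 22436.

22436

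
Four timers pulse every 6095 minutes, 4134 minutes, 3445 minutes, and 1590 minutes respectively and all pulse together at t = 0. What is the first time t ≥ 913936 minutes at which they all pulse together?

950820 minutes

Joint pulses occur at multiples of LCM(6095, 4134, 3445, 1590).
6095 = 5 × 23 × 53
4134 = 2 × 3 × 13 × 53
3445 = 5 × 13 × 53
1590 = 2 × 3 × 5 × 53
LCM(6095, 4134, 3445, 1590) = 2 × 3 × 5 × 13 × 23 × 53 = 475410.
Smallest multiple of 475410 that is ≥ 913936: ⌈913936/475410⌉ × 475410 = 2 × 475410 = 950820.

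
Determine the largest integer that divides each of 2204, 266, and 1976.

38

2204 = 2^2 × 19 × 29
266 = 2 × 7 × 19
1976 = 2^3 × 13 × 19
gcd(2204, 266, 1976) = 2 × 19 = 38.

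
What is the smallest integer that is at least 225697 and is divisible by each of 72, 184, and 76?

251712

The integer must be a common multiple of 72, 184, and 76, so a multiple of their LCM.
72 = 2^3 × 3^2
184 = 2^3 × 23
76 = 2^2 × 19
LCM(72, 184, 76) = 2^3 × 3^2 × 19 × 23 = 31464.
Smallest multiple of 31464 that is ≥ 225697: ⌈225697/31464⌉ × 31464 = 8 × 31464 = 251712.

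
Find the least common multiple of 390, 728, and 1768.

185640

390 = 2 × 3 × 5 × 13
728 = 2^3 × 7 × 13
1768 = 2^3 × 13 × 17
LCM(390, 728, 1768) = 2^3 × 3 × 5 × 7 × 13 × 17 = 185640.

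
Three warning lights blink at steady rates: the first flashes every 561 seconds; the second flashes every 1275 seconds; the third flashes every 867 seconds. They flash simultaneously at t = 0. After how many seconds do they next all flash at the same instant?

238425 seconds

We need the least common multiple of the intervals.
561 = 3 × 11 × 17
1275 = 3 × 5^2 × 17
867 = 3 × 17^2
LCM(561, 1275, 867) = 3 × 5^2 × 11 × 17^2 = 238425.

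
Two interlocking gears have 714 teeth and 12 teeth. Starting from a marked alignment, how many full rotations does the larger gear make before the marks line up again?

2 rotations

All finish a whole number of cycles simultaneously at t = LCM of the periods.
714 = 2 × 3 × 7 × 17
12 = 2^2 × 3
LCM(714, 12) = 2^2 × 3 × 7 × 17 = 1428.
Rotations for period 714: 1428 / 714 = 2.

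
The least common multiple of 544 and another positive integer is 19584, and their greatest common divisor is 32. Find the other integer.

1152

gcd × lcm = product of the two integers, so the other integer is (32 × 19584) / 544 = 1152.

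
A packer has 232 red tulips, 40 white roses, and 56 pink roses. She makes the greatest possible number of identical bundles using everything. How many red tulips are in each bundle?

Number of bundles = gcd(232, 40, 56).
232 = 2^3 × 29
40 = 2^3 × 5
56 = 2^3 × 7
gcd(232, 40, 56) = 2^3 = 8.
red tulips per bundle = 232 / 8 = 29.

29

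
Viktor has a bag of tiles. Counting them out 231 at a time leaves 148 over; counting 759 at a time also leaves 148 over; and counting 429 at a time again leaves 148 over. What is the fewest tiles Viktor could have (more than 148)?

69217

N − 148 must be a common multiple of 231, 759, and 429.
231 = 3 × 7 × 11
759 = 3 × 11 × 23
429 = 3 × 11 × 13
LCM(231, 759, 429) = 3 × 7 × 11 × 13 × 23 = 69069.
Smallest N > 148 is LCM + 148 = 69069 + 148 = 69217.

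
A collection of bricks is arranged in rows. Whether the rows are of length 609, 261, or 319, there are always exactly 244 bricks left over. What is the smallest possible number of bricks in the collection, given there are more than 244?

N − 244 must be a common multiple of 609, 261, and 319.
609 = 3 × 7 × 29
261 = 3^2 × 29
319 = 11 × 29
LCM(609, 261, 319) = 3^2 × 7 × 11 × 29 = 20097.
Smallest N > 244 is LCM + 244 = 20097 + 244 = 20341.

20341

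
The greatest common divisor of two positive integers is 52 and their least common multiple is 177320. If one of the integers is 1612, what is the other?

5720

For two integers, gcd × lcm = product, so the other is (52 × 177320) / 1612 = 9220640 / 1612 = 5720.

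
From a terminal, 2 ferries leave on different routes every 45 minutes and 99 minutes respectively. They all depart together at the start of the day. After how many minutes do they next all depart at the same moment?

We need the least common multiple of the intervals.
45 = 3^2 × 5
99 = 3^2 × 11
LCM(45, 99) = 3^2 × 5 × 11 = 495.

495 minutes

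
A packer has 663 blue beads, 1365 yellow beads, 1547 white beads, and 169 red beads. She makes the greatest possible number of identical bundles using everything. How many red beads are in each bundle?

13

Number of bundles = gcd(663, 1365, 1547, 169).
663 = 3 × 13 × 17
1365 = 3 × 5 × 7 × 13
1547 = 7 × 13 × 17
169 = 13^2
gcd(663, 1365, 1547, 169) = 13.
red beads per bundle = 169 / 13 = 13.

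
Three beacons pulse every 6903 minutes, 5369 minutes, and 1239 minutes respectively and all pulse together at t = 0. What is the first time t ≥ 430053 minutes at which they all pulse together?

434889 minutes

Joint pulses occur at multiples of LCM(6903, 5369, 1239).
6903 = 3^2 × 13 × 59
5369 = 7 × 13 × 59
1239 = 3 × 7 × 59
LCM(6903, 5369, 1239) = 3^2 × 7 × 13 × 59 = 48321.
Smallest multiple of 48321 that is ≥ 430053: ⌈430053/48321⌉ × 48321 = 9 × 48321 = 434889.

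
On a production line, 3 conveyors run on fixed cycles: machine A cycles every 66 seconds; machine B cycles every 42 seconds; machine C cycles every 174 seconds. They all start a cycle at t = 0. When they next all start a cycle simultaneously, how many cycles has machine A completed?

203 cycles

The first common completion time is the LCM of the periods.
66 = 2 × 3 × 11
42 = 2 × 3 × 7
174 = 2 × 3 × 29
LCM(66, 42, 174) = 2 × 3 × 7 × 11 × 29 = 13398.
Cycles for period 66: 13398 / 66 = 203.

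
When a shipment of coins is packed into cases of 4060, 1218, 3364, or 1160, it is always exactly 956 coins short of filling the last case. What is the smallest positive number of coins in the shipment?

705484

Being 956 short of a full case of size k means N ≡ −956 (mod k), i.e. N + 956 is a multiple of each size.
4060 = 2^2 × 5 × 7 × 29
1218 = 2 × 3 × 7 × 29
3364 = 2^2 × 29^2
1160 = 2^3 × 5 × 29
LCM(4060, 1218, 3364, 1160) = 2^3 × 3 × 5 × 7 × 29^2 = 706440.
Smallest positive N is 706440 − 956 = 705484.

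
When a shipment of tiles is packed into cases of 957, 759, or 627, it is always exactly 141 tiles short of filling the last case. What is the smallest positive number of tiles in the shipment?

418068

Being 141 short of a full case of size k means N ≡ −141 (mod k), i.e. N + 141 is a multiple of each size.
957 = 3 × 11 × 29
759 = 3 × 11 × 23
627 = 3 × 11 × 19
LCM(957, 759, 627) = 3 × 11 × 19 × 23 × 29 = 418209.
Smallest positive N is 418209 − 141 = 418068.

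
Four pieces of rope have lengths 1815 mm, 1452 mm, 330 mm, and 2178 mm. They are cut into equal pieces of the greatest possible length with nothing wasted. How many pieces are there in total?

Piece length = gcd(1815, 1452, 330, 2178).
1815 = 3 × 5 × 11^2
1452 = 2^2 × 3 × 11^2
330 = 2 × 3 × 5 × 11
2178 = 2 × 3^2 × 11^2
gcd(1815, 1452, 330, 2178) = 3 × 11 = 33.
Total pieces = 1815/33 + 1452/33 + 330/33 + 2178/33 = 55 + 44 + 10 + 66 = 175.

175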